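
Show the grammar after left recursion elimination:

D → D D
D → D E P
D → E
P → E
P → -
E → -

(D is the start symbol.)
D → E D'
D' → D D'
D' → E P D'
D' → ε
P → E
P → -
E → -

D is directly left-recursive. The standard transformation for
  A → A α₁ | ... | A α_m | β₁ | ... | β_n
is
  A  → β₁ A' | ... | β_n A'
  A' → α₁ A' | ... | α_m A' | ε

D → E becomes D → E D'
D → D D becomes D' → D D'
D → D E P becomes D' → E P D'
Add D' → ε

Productions for other non-terminals are unchanged:
  P → E
  P → -
  E → -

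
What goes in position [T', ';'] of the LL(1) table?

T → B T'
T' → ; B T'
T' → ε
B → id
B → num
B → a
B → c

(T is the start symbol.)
T' → ; B T'

To find M[T', ';'], we find productions for T' where ';' is in the predict set (PREDICT(N → α) = (FIRST(α) \ {ε}) ∪ (FOLLOW(N) if α ⇒* ε)).

Relevant sets:
  FOLLOW(T') = { $ }

T' → ; B T': PREDICT = { ';' }
  ';' is in predict set, so this production goes in M[T', ';']
T' → ε: PREDICT = { $ }

M[T', ';'] = T' → ; B T'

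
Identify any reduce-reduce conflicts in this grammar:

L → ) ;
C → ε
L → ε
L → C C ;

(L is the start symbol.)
A reduce-reduce conflict occurs when an LR(0) state has two complete items [A → α .] and [B → β .] — both call for a reduction, and with no lookahead the parser cannot choose between them.

Augment with L' → L and build the canonical LR(0) collection (I0 = CLOSURE({[L' → . L]}), then GOTO on every symbol after a dot until no new states appear). It has 7 states:
  I0: { [C → .], [L → . ) ;], [L → . C C ;], [L → .], [L' → . L] }  — shift, 2 reduces
  I1: { [L → ) . ;] }  — shift
  I2: { [C → .], [L → C . C ;] }  — reduce
  I3: { [L' → L .] }  — accept
  I4: { [L → C C . ;] }  — shift
  I5: { [L → C C ; .] }  — reduce
  I6: { [L → ) ; .] }  — reduce

I0 contains complete items [C → .], [L → .] — reduce-reduce conflict.

Answer: Yes — I0: [C → .] vs [L → .]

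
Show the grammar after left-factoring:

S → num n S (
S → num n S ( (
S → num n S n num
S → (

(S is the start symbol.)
S → num n S S'
S' → ( S''
S'' → ε
S'' → (
S' → n num
S → (

Left-factoring transforms A → αβ₁ | αβ₂ into A → αA' and A' → β₁ | β₂
(α is the longest common prefix among the alternatives). Repeat until
no nonterminal has two alternatives with a common prefix.

Round 1: S has alternatives sharing prefix 'num n S'. Introduce S': S → num n S S'
  Add: S' → (
  Add: S' → ( (
  Add: S' → n num

Round 2: S' has alternatives sharing prefix '('. Introduce S'': S' → ( S''
  Add: S'' → ε
  Add: S'' → (

No remaining common prefixes — done.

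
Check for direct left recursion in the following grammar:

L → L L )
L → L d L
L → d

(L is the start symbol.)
Yes, L is left-recursive

Direct left recursion occurs when N → N α for some non-terminal N (the right-hand side begins with the left-hand side itself).

L → L L ): LEFT RECURSIVE (starts with L)
L → L d L: LEFT RECURSIVE (starts with L)
L → d: starts with d

The grammar has direct left recursion on: L.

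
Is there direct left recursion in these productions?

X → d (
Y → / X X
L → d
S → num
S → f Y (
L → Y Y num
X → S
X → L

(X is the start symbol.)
Direct left recursion occurs when N → N α for some non-terminal N (the right-hand side begins with the left-hand side itself).

X → d (: starts with d
Y → / X X: starts with '/'
L → d: starts with d
S → num: starts with num
S → f Y (: starts with f
L → Y Y num: starts with Y
X → S: starts with S
X → L: starts with L

No direct left recursion found.

Answer: No direct left recursion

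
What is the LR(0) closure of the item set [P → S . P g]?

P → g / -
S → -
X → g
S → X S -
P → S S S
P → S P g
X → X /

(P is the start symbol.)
To compute CLOSURE, for each item [A → α.Bβ] where B is a non-terminal, add [B → .γ] for all productions B → γ; repeat for the newly added items until nothing changes.

Start with: [P → S . P g]
  [P → S . P g] has the dot before P: add [P → . g / -], [P → . S S S], [P → . S P g]
  [P → . S S S] has the dot before S: add [S → . -], [S → . X S -]
  [S → . X S -] has the dot before X: add [X → . g], [X → . X /]
No further items can be added.

CLOSURE = { [P → . S P g], [P → . S S S], [P → . g / -], [P → S . P g], [S → . -], [S → . X S -], [X → . X /], [X → . g] }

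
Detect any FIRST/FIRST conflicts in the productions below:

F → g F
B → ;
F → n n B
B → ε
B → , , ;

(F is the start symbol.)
A FIRST/FIRST conflict occurs when two productions N → α and N → β for the same non-terminal have FIRST(α) ∩ FIRST(β) ≠ ∅ (with ε ∈ FIRST of a nullable right-hand side, so two nullable alternatives also conflict).

Productions for F:
  F → g F: FIRST = { 'g' }
  F → n n B: FIRST = { 'n' }
Productions for B:
  B → ;: FIRST = { ';' }
  B → ε: FIRST = { ε }
  B → , , ;: FIRST = { ',' }

All alternatives of each non-terminal have pairwise disjoint FIRST sets.

Answer: No FIRST/FIRST conflicts.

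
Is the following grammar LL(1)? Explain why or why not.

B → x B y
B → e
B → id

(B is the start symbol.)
A grammar is LL(1) if for each non-terminal N with multiple productions, the predict sets of those productions are pairwise disjoint, where PREDICT(N → α) = (FIRST(α) \ {ε}) ∪ (FOLLOW(N) if α ⇒* ε).

For B:
  PREDICT(B → x B y) = { 'x' }
  PREDICT(B → e) = { 'e' }
  PREDICT(B → id) = { 'id' }

All predict sets are disjoint. The grammar IS LL(1).

Answer: Yes, the grammar is LL(1).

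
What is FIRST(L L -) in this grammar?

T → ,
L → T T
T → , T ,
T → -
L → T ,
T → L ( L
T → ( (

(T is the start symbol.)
{ '(', ',', '-' }

FIRST sets of the non-terminals involved (from the grammar, by fixed-point iteration):
  FIRST(L) = { '(', ',', '-' }

To compute FIRST(L L -), process the symbols left to right:
Symbol L is a non-terminal. Add FIRST(L) \ {ε} = { '(', ',', '-' }
L is not nullable (ε ∉ FIRST(L)), so stop here.
FIRST(L L -) = { '(', ',', '-' }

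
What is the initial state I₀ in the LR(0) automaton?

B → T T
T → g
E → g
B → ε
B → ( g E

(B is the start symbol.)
{ [B → . ( g E], [B → . T T], [B → .], [B' → . B], [T → . g] }

First, augment the grammar with B' → B
I₀ = CLOSURE({ [B' → . B] }):
  [B' → . B] has the dot before B: add [B → . T T], [B → .], [B → . ( g E]
  [B → . T T] has the dot before T: add [T → . g]
No further items can be added.

I₀ = { [B → . ( g E], [B → . T T], [B → .], [B' → . B], [T → . g] }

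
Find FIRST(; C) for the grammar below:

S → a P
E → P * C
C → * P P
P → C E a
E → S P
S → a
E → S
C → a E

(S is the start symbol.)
To compute FIRST(; C), process the symbols left to right:
Symbol ; is a terminal. Add ';' and stop.
FIRST(; C) = { ';' }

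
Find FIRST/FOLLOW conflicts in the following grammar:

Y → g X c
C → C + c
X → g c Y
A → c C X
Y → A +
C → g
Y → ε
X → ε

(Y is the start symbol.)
A FIRST/FOLLOW conflict occurs when a non-terminal N has a nullable alternative N → β (β ⇒* ε) and another alternative N → α with FIRST(α) ∩ FOLLOW(N) ≠ ∅: on such a lookahead the parser cannot decide between expanding α and letting N vanish via β.

Nullable non-terminals: X, Y.
FIRST sets used below: FIRST(A) = { 'c' }

X: nullable alternative(s) X → ε; FOLLOW(X) = { '+', 'c' }
  X → g c Y: FIRST \ {ε} = { 'g' } — disjoint from FOLLOW(X)
  X → ε: FIRST \ {ε} = { } — this is the only nullable alternative, skip

Y: nullable alternative(s) Y → ε; FOLLOW(Y) = { $, '+', 'c' }
  Y → g X c: FIRST \ {ε} = { 'g' } — disjoint from FOLLOW(Y)
  Y → A +: FIRST \ {ε} = { 'c' } — overlaps FOLLOW(Y) on { 'c' }: CONFLICT
  Y → ε: FIRST \ {ε} = { } — this is the only nullable alternative, skip

A, C have no nullable alternative, so no FIRST/FOLLOW check is needed there.

So the grammar has 1 FIRST/FOLLOW conflict (marked CONFLICT above).

Answer: Yes. Y → A '+' with FOLLOW(Y) on { 'c' }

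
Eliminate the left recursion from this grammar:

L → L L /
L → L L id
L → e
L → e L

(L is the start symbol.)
L → e L'
L → e L L'
L' → L / L'
L' → L id L'
L' → ε

L is directly left-recursive. The standard transformation for
  A → A α₁ | ... | A α_m | β₁ | ... | β_n
is
  A  → β₁ A' | ... | β_n A'
  A' → α₁ A' | ... | α_m A' | ε

L → e becomes L → e L'
L → e L becomes L → e L L'
L → L L / becomes L' → L / L'
L → L L id becomes L' → L id L'
Add L' → ε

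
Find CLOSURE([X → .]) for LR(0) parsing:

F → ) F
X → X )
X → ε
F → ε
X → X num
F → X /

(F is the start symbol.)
{ [X → .] }

Start with: [X → .]
The dot is at the end, so nothing is added.

CLOSURE = { [X → .] }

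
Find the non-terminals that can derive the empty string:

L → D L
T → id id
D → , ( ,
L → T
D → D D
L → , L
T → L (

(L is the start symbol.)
A non-terminal is nullable if it can derive ε (the empty string): either it has an ε-production, or it has a production whose right-hand side consists entirely of nullable non-terminals.

There are no ε-productions, so no non-terminal can derive ε.
No non-terminals are nullable.

Answer: None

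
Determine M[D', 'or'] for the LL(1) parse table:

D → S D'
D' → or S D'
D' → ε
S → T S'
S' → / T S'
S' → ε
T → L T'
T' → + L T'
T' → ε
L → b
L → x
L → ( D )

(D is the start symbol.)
To find M[D', 'or'], we find productions for D' where 'or' is in the predict set (PREDICT(N → α) = (FIRST(α) \ {ε}) ∪ (FOLLOW(N) if α ⇒* ε)).

Relevant sets:
  FOLLOW(D') = { $, ')' }

D' → or S D': PREDICT = { 'or' }
  'or' is in predict set, so this production goes in M[D', 'or']
D' → ε: PREDICT = { $, ')' }

M[D', 'or'] = D' → or S D'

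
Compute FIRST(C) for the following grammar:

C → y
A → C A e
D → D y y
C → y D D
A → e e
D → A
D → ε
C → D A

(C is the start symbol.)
{ 'e', 'y' }

To compute FIRST(C), examine every production with C on the left-hand side, reading each right-hand side left to right until a non-nullable symbol is reached.

FIRST sets of the other non-terminals involved (by the same procedure, iterated to a fixed point):
  FIRST(D) = { 'e', 'y', ε }
  FIRST(A) = { 'e', 'y' }

From C → y:
  - y is a terminal: add 'y' and stop
From C → y D D:
  - y is a terminal: add 'y' and stop
From C → D A:
  - D is a non-terminal: add FIRST(D) \ {ε} = { 'e', 'y' }
    D is nullable, so continue to the next symbol
  - A is a non-terminal: add FIRST(A) \ {ε} = { 'e', 'y' }
    A is not nullable, so stop

Collecting: FIRST(C) = { 'e', 'y' }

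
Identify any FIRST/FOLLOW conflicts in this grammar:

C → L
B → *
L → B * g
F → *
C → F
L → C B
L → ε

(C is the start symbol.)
Yes. C → F with FOLLOW(C) on { '*' }; L → B '*' g with FOLLOW(L) on { '*' }; L → C B with FOLLOW(L) on { '*' }

A FIRST/FOLLOW conflict occurs when a non-terminal N has a nullable alternative N → β (β ⇒* ε) and another alternative N → α with FIRST(α) ∩ FOLLOW(N) ≠ ∅: on such a lookahead the parser cannot decide between expanding α and letting N vanish via β.

Nullable non-terminals: C, L.
FIRST sets used below: FIRST(L) = { '*', ε }, FIRST(F) = { '*' }, FIRST(B) = { '*' }, FIRST(C) = { '*', ε }

C: nullable alternative(s) C → L; FOLLOW(C) = { $, '*' }
  C → L: FIRST \ {ε} = { '*' } — this is the only nullable alternative, skip
  C → F: FIRST \ {ε} = { '*' } — overlaps FOLLOW(C) on { '*' }: CONFLICT

L: nullable alternative(s) L → ε; FOLLOW(L) = { $, '*' }
  L → B * g: FIRST \ {ε} = { '*' } — overlaps FOLLOW(L) on { '*' }: CONFLICT
  L → C B: FIRST \ {ε} = { '*' } — overlaps FOLLOW(L) on { '*' }: CONFLICT
  L → ε: FIRST \ {ε} = { } — this is the only nullable alternative, skip

B, F have no nullable alternative, so no FIRST/FOLLOW check is needed there.

So the grammar has 3 FIRST/FOLLOW conflicts (marked CONFLICT above).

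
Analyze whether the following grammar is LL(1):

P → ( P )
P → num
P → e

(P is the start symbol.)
Yes, the grammar is LL(1).

For P:
  PREDICT(P → '(' P ')') = { '(' }
  PREDICT(P → num) = { 'num' }
  PREDICT(P → e) = { 'e' }

All predict sets are disjoint. The grammar IS LL(1).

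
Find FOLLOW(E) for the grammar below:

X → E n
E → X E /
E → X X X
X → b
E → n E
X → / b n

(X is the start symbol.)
{ '/', 'n' }

To compute FOLLOW(E), find every occurrence of E on a right-hand side N → α E β: add FIRST(β) \ {ε}, and if β is empty or nullable also add FOLLOW(N). Iterate to a fixed point.

In X → E n: E is followed by n, add FIRST(n) \ {ε} = { 'n' }
In E → X E /: E is followed by '/', add FIRST('/') \ {ε} = { '/' }
In E → n E: E is at the end; this adds FOLLOW(E) to itself — nothing new

Taking the union: FOLLOW(E) = { '/', 'n' }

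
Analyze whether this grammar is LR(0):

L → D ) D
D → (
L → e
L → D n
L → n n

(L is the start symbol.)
A grammar is LR(0) if no state in the canonical LR(0) collection has:
  - both a shift item (dot before a terminal) and a complete item (shift-reduce conflict), or
  - two or more complete items (reduce-reduce conflict; the accept item [L' → L .] counts as a complete item here).

Augment with L' → L and build the canonical LR(0) collection (I0 = CLOSURE({[L' → . L]}), then GOTO on every symbol after a dot until no new states appear). It has 10 states:
  I0: { [D → . (], [L → . D ) D], [L → . D n], [L → . e], [L → . n n], [L' → . L] }  — shift
  I1: { [D → ( .] }  — reduce
  I2: { [L → D . ) D], [L → D . n] }  — shift
  I3: { [L' → L .] }  — accept
  I4: { [L → e .] }  — reduce
  I5: { [L → n . n] }  — shift
  I6: { [L → n n .] }  — reduce
  I7: { [D → . (], [L → D ) . D] }  — shift
  I8: { [L → D n .] }  — reduce
  I9: { [L → D ) D .] }  — reduce

Every state is either a pure shift/goto state or contains exactly one complete item and nothing to shift — no conflicts. The grammar is LR(0).

Answer: Yes, the grammar is LR(0)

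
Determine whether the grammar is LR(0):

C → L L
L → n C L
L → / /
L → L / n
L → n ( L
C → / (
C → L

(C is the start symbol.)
Augment with C' → C and build the canonical LR(0) collection (I0 = CLOSURE({[C' → . C]}), then GOTO on every symbol after a dot until no new states appear). It has 16 states:
  I0: { [C → . / (], [C → . L L], [C → . L], [C' → . C], [L → . / /], [L → . L / n], [L → . n ( L], [L → . n C L] }  — shift
  I1: { [C → / . (], [L → / . /] }  — shift
  I2: { [C' → C .] }  — accept
  I3: { [C → L . L], [C → L .], [L → . / /], [L → . L / n], [L → . n ( L], [L → . n C L], [L → L . / n] }  — shift, reduce
  I4: { [C → . / (], [C → . L L], [C → . L], [L → . / /], [L → . L / n], [L → . n ( L], [L → . n C L], [L → n . ( L], [L → n . C L] }  — shift
  I5: { [L → . / /], [L → . L / n], [L → . n ( L], [L → . n C L], [L → n ( . L] }  — shift
  I6: { [L → . / /], [L → . L / n], [L → . n ( L], [L → . n C L], [L → n C . L] }  — shift
  I7: { [L → / . /] }  — shift
  I8: { [L → L . / n], [L → n C L .] }  — shift, reduce
  I9: { [L → L / . n] }  — shift
  I10: { [L → L / n .] }  — reduce
  I11: { [L → / / .] }  — reduce
  I12: { [L → L . / n], [L → n ( L .] }  — shift, reduce
  I13: { [L → / . /], [L → L / . n] }  — shift
  I14: { [C → L L .], [L → L . / n] }  — shift, reduce
  I15: { [C → / ( .] }  — reduce

Conflict in state I3:
  Shift-reduce conflict between [C → L .] and [L → . / /]
So the grammar is NOT LR(0).

Answer: No. Shift-reduce conflict between [C → L .] and [L → . / /]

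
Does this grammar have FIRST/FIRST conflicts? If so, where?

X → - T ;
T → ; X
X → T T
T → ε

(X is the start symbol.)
A FIRST/FIRST conflict occurs when two productions N → α and N → β for the same non-terminal have FIRST(α) ∩ FIRST(β) ≠ ∅ (with ε ∈ FIRST of a nullable right-hand side, so two nullable alternatives also conflict).

FIRST sets of the non-terminals at (or reachable through a nullable prefix from) the front of some alternative:
  FIRST(T) = { ';', ε }

Productions for X:
  X → - T ;: FIRST = { '-' }
  X → T T: FIRST = { ';', ε }
Productions for T:
  T → ; X: FIRST = { ';' }
  T → ε: FIRST = { ε }

All alternatives of each non-terminal have pairwise disjoint FIRST sets.

Answer: No FIRST/FIRST conflicts.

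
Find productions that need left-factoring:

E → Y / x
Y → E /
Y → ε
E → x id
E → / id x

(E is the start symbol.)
No, left-factoring is not needed

Left-factoring is needed when two productions for the same non-terminal
share a common prefix on the right-hand side.

Productions for E:
  E → Y / x
  E → x id
  E → / id x
Productions for Y:
  Y → E /
  Y → ε

No common prefixes found.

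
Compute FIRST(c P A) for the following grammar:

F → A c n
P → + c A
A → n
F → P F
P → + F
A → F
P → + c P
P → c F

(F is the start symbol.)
{ 'c' }

To compute FIRST(c P A), process the symbols left to right:
Symbol c is a terminal. Add 'c' and stop.
FIRST(c P A) = { 'c' }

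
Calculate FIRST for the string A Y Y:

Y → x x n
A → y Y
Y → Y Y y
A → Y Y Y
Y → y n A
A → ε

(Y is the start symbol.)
{ 'x', 'y' }

FIRST sets of the non-terminals involved (from the grammar, by fixed-point iteration):
  FIRST(A) = { 'x', 'y', ε }
  FIRST(Y) = { 'x', 'y' }

To compute FIRST(A Y Y), process the symbols left to right:
Symbol A is a non-terminal. Add FIRST(A) \ {ε} = { 'x', 'y' }
A is nullable (ε ∈ FIRST(A)), continue to the next symbol.
Symbol Y is a non-terminal. Add FIRST(Y) \ {ε} = { 'x', 'y' }
Y is not nullable (ε ∉ FIRST(Y)), so stop here.
FIRST(A Y Y) = { 'x', 'y' }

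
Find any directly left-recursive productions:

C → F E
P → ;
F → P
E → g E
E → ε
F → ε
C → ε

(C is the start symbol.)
No direct left recursion

C → F E: starts with F
P → ;: starts with ';'
F → P: starts with P
E → g E: starts with g
E → ε: starts with ε
F → ε: starts with ε
C → ε: starts with ε

No direct left recursion found.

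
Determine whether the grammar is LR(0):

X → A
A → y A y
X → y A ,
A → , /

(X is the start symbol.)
Yes, the grammar is LR(0)

Augment with X' → X and build the canonical LR(0) collection (I0 = CLOSURE({[X' → . X]}), then GOTO on every symbol after a dot until no new states appear). It has 11 states:
  I0: { [A → . , /], [A → . y A y], [X → . A], [X → . y A ,], [X' → . X] }  — shift
  I1: { [A → , . /] }  — shift
  I2: { [X → A .] }  — reduce
  I3: { [X' → X .] }  — accept
  I4: { [A → . , /], [A → . y A y], [A → y . A y], [X → y . A ,] }  — shift
  I5: { [A → y A . y], [X → y A . ,] }  — shift
  I6: { [A → . , /], [A → . y A y], [A → y . A y] }  — shift
  I7: { [A → y A . y] }  — shift
  I8: { [A → y A y .] }  — reduce
  I9: { [X → y A , .] }  — reduce
  I10: { [A → , / .] }  — reduce

Every state is either a pure shift/goto state or contains exactly one complete item and nothing to shift — no conflicts. The grammar is LR(0).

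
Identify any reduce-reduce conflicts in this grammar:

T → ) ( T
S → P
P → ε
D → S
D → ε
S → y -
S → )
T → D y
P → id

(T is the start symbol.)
Yes — I0: [D → .] vs [P → .]; I10: [D → .] vs [P → .]

Augment with T' → T and build the canonical LR(0) collection (I0 = CLOSURE({[T' → . T]}), then GOTO on every symbol after a dot until no new states appear). It has 12 states:
  I0: { [D → . S], [D → .], [P → . id], [P → .], [S → . )], [S → . P], [S → . y -], [T → . ) ( T], [T → . D y], [T' → . T] }  — shift, 2 reduces
  I1: { [S → ) .], [T → ) . ( T] }  — shift, reduce
  I2: { [T → D . y] }  — shift
  I3: { [S → P .] }  — reduce
  I4: { [D → S .] }  — reduce
  I5: { [T' → T .] }  — accept
  I6: { [P → id .] }  — reduce
  I7: { [S → y . -] }  — shift
  I8: { [S → y - .] }  — reduce
  I9: { [T → D y .] }  — reduce
  I10: { [D → . S], [D → .], [P → . id], [P → .], [S → . )], [S → . P], [S → . y -], [T → ) ( . T], [T → . ) ( T], [T → . D y] }  — shift, 2 reduces
  I11: { [T → ) ( T .] }  — reduce

I0 contains complete items [D → .], [P → .] — reduce-reduce conflict.
I10 contains complete items [D → .], [P → .] — reduce-reduce conflict.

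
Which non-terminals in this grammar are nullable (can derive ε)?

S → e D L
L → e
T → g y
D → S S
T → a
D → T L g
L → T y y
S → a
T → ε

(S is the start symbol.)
{ 'T' }

A non-terminal is nullable if it can derive ε (the empty string): either it has an ε-production, or it has a production whose right-hand side consists entirely of nullable non-terminals.

ε-productions: T → ε
So T is immediately nullable.
No further non-terminal can be added: every production for the remaining non-terminals contains a terminal or a non-nullable non-terminal.
Nullable = { 'T' }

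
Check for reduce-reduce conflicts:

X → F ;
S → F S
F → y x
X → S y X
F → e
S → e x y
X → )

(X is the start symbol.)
Augment with X' → X and build the canonical LR(0) collection (I0 = CLOSURE({[X' → . X]}), then GOTO on every symbol after a dot until no new states appear). It has 15 states:
  I0: { [F → . e], [F → . y x], [S → . F S], [S → . e x y], [X → . )], [X → . F ;], [X → . S y X], [X' → . X] }  — shift
  I1: { [X → ) .] }  — reduce
  I2: { [F → . e], [F → . y x], [S → . F S], [S → . e x y], [S → F . S], [X → F . ;] }  — shift
  I3: { [X → S . y X] }  — shift
  I4: { [X' → X .] }  — accept
  I5: { [F → e .], [S → e . x y] }  — shift, reduce
  I6: { [F → y . x] }  — shift
  I7: { [F → y x .] }  — reduce
  I8: { [S → e x . y] }  — shift
  I9: { [S → e x y .] }  — reduce
  I10: { [F → . e], [F → . y x], [S → . F S], [S → . e x y], [X → . )], [X → . F ;], [X → . S y X], [X → S y . X] }  — shift
  I11: { [X → S y X .] }  — reduce
  I12: { [X → F ; .] }  — reduce
  I13: { [F → . e], [F → . y x], [S → . F S], [S → . e x y], [S → F . S] }  — shift
  I14: { [S → F S .] }  — reduce

No state contains more than one complete item.

Answer: No reduce-reduce conflicts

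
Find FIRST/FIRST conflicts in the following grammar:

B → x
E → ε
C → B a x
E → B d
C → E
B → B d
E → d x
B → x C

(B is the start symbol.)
Yes. B → x / B → B d on { 'x' }; B → x / B → x C on { 'x' }; B → B d / B → x C on { 'x' }; C → B a x / C → E on { 'x' }

FIRST sets of the non-terminals at (or reachable through a nullable prefix from) the front of some alternative:
  FIRST(B) = { 'x' }
  FIRST(E) = { 'd', 'x', ε }

Productions for B:
  B → x: FIRST = { 'x' }
  B → B d: FIRST = { 'x' }
  B → x C: FIRST = { 'x' }
Productions for E:
  E → ε: FIRST = { ε }
  E → B d: FIRST = { 'x' }
  E → d x: FIRST = { 'd' }
Productions for C:
  C → B a x: FIRST = { 'x' }
  C → E: FIRST = { 'd', 'x', ε }

Conflict for B: B → x and B → B d
  Overlap: { 'x' }
Conflict for B: B → x and B → x C
  Overlap: { 'x' }
Conflict for B: B → B d and B → x C
  Overlap: { 'x' }
Conflict for C: C → B a x and C → E
  Overlap: { 'x' }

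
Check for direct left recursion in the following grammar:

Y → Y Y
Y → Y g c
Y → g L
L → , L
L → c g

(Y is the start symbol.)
Y → Y Y: LEFT RECURSIVE (starts with Y)
Y → Y g c: LEFT RECURSIVE (starts with Y)
Y → g L: starts with g
L → , L: starts with ','
L → c g: starts with c

The grammar has direct left recursion on: Y.

Answer: Yes, Y is left-recursive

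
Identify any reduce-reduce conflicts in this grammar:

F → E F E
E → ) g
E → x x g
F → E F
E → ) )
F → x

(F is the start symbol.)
Augment with F' → F and build the canonical LR(0) collection (I0 = CLOSURE({[F' → . F]}), then GOTO on every symbol after a dot until no new states appear). It has 12 states:
  I0: { [E → . ) )], [E → . ) g], [E → . x x g], [F → . E F E], [F → . E F], [F → . x], [F' → . F] }  — shift
  I1: { [E → ) . )], [E → ) . g] }  — shift
  I2: { [E → . ) )], [E → . ) g], [E → . x x g], [F → . E F E], [F → . E F], [F → . x], [F → E . F E], [F → E . F] }  — shift
  I3: { [F' → F .] }  — accept
  I4: { [E → x . x g], [F → x .] }  — shift, reduce
  I5: { [E → x x . g] }  — shift
  I6: { [E → x x g .] }  — reduce
  I7: { [E → . ) )], [E → . ) g], [E → . x x g], [F → E F . E], [F → E F .] }  — shift, reduce
  I8: { [F → E F E .] }  — reduce
  I9: { [E → x . x g] }  — shift
  I10: { [E → ) ) .] }  — reduce
  I11: { [E → ) g .] }  — reduce

No state contains more than one complete item.

Answer: No reduce-reduce conflicts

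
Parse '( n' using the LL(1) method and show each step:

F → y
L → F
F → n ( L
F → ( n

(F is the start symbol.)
LL(1) parsing maintains a stack (initially the start symbol over $) and the input. At each step: if the stack top is a terminal, match it against the current input token; if it is a non-terminal N, replace it with the RHS of M[N, lookahead] (the unique production whose predict set contains the lookahead).

Stack is shown with the top on the left.

Stack  Input  Action
--------------------
F $    ( n $  output F → ( n
( n $  ( n $  match '('
n $    n $    match 'n'
$      $      accept

The string is accepted.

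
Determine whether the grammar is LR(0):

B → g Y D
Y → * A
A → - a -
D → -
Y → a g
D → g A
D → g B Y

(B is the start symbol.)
Augment with B' → B and build the canonical LR(0) collection (I0 = CLOSURE({[B' → . B]}), then GOTO on every symbol after a dot until no new states appear). It has 17 states:
  I0: { [B → . g Y D], [B' → . B] }  — shift
  I1: { [B' → B .] }  — accept
  I2: { [B → g . Y D], [Y → . * A], [Y → . a g] }  — shift
  I3: { [A → . - a -], [Y → * . A] }  — shift
  I4: { [B → g Y . D], [D → . -], [D → . g A], [D → . g B Y] }  — shift
  I5: { [Y → a . g] }  — shift
  I6: { [Y → a g .] }  — reduce
  I7: { [D → - .] }  — reduce
  I8: { [B → g Y D .] }  — reduce
  I9: { [A → . - a -], [B → . g Y D], [D → g . A], [D → g . B Y] }  — shift
  I10: { [A → - . a -] }  — shift
  I11: { [D → g A .] }  — reduce
  I12: { [D → g B . Y], [Y → . * A], [Y → . a g] }  — shift
  I13: { [D → g B Y .] }  — reduce
  I14: { [A → - a . -] }  — shift
  I15: { [A → - a - .] }  — reduce
  I16: { [Y → * A .] }  — reduce

Every state is either a pure shift/goto state or contains exactly one complete item and nothing to shift — no conflicts. The grammar is LR(0).

Answer: Yes, the grammar is LR(0)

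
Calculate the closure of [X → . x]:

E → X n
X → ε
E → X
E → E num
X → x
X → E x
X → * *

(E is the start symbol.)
{ [X → . x] }

To compute CLOSURE, for each item [A → α.Bβ] where B is a non-terminal, add [B → .γ] for all productions B → γ; repeat for the newly added items until nothing changes.

Start with: [X → . x]
The dot precedes the terminal x, so nothing is added.

CLOSURE = { [X → . x] }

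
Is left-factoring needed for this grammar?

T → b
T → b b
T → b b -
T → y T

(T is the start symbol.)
Left-factoring is needed when two productions for the same non-terminal
share a common prefix on the right-hand side.

Productions for T:
  T → b
  T → b b
  T → b b -
  T → y T

Found common prefix 'b' in productions for T

Answer: Yes, T has productions with common prefix 'b'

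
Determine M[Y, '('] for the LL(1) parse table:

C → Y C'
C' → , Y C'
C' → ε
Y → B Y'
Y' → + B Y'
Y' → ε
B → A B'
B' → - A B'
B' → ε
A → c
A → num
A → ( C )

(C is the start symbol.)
Y → B Y'

To find M[Y, '('], we find productions for Y where '(' is in the predict set (PREDICT(N → α) = (FIRST(α) \ {ε}) ∪ (FOLLOW(N) if α ⇒* ε)).

Relevant sets:
  FIRST(B) = { '(', 'c', 'num' }

Y → B Y': PREDICT = { '(', 'c', 'num' }
  '(' is in predict set, so this production goes in M[Y, '(']

M[Y, '('] = Y → B Y'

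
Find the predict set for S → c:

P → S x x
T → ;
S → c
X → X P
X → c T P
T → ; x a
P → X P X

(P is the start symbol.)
PREDICT(S → c) = (FIRST(RHS) \ {ε}) ∪ (FOLLOW(S) if ε ∈ FIRST(RHS), i.e. RHS ⇒* ε)
FIRST(c) = { 'c' }
ε ∉ FIRST(c), so FOLLOW(S) is not added.
PREDICT(S → c) = { 'c' }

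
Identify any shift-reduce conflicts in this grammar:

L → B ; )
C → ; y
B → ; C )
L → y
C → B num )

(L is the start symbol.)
A shift-reduce conflict occurs when an LR(0) state has both:
  - a complete (reduce) item [A → α .] (dot at the end), and
  - a shift item [B → β . c γ] (dot before a terminal).

Augment with L' → L and build the canonical LR(0) collection (I0 = CLOSURE({[L' → . L]}), then GOTO on every symbol after a dot until no new states appear). It has 14 states:
  I0: { [B → . ; C )], [L → . B ; )], [L → . y], [L' → . L] }  — shift
  I1: { [B → . ; C )], [B → ; . C )], [C → . ; y], [C → . B num )] }  — shift
  I2: { [L → B . ; )] }  — shift
  I3: { [L' → L .] }  — accept
  I4: { [L → y .] }  — reduce
  I5: { [L → B ; . )] }  — shift
  I6: { [L → B ; ) .] }  — reduce
  I7: { [B → . ; C )], [B → ; . C )], [C → . ; y], [C → . B num )], [C → ; . y] }  — shift
  I8: { [C → B . num )] }  — shift
  I9: { [B → ; C . )] }  — shift
  I10: { [B → ; C ) .] }  — reduce
  I11: { [C → B num . )] }  — shift
  I12: { [C → B num ) .] }  — reduce
  I13: { [C → ; y .] }  — reduce

No state contains both a complete item and a shift item.

Answer: No shift-reduce conflicts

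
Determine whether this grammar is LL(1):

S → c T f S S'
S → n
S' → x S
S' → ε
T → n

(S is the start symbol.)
Relevant sets:
  FOLLOW(S') = { $, 'x' }

For S:
  PREDICT(S → c T f S S') = { 'c' }
  PREDICT(S → n) = { 'n' }
For S':
  PREDICT(S' → x S) = { 'x' }
  PREDICT(S' → ε) = { $, 'x' }
T has a single production, so nothing to check there.

Conflict found: Predict set conflict for S': { 'x' }
The grammar is NOT LL(1).

Answer: No. Predict set conflict for S': { 'x' }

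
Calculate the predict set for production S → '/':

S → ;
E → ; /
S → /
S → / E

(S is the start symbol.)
{ '/' }

PREDICT(S → '/') = (FIRST(RHS) \ {ε}) ∪ (FOLLOW(S) if ε ∈ FIRST(RHS), i.e. RHS ⇒* ε)
FIRST('/') = { '/' }
ε ∉ FIRST('/'), so FOLLOW(S) is not added.
PREDICT(S → '/') = { '/' }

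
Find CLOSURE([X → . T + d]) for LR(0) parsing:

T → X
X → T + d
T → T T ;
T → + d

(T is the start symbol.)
Start with: [X → . T + d]
  [X → . T + d] has the dot before T: add [T → . X], [T → . T T ;], [T → . + d]
  [T → . X] has the dot before X: all X-items already present
No further items can be added.

CLOSURE = { [T → . + d], [T → . T T ;], [T → . X], [X → . T + d] }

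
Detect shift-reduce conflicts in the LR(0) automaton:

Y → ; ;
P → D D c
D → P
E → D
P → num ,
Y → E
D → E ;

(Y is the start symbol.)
Yes — I2: [E → D .] vs [P → . num ,]; I3: [Y → E .] vs [D → E . ;]; I9: [E → D .] vs [P → D D . c]

A shift-reduce conflict occurs when an LR(0) state has both:
  - a complete (reduce) item [A → α .] (dot at the end), and
  - a shift item [B → β . c γ] (dot before a terminal).

Augment with Y' → Y and build the canonical LR(0) collection (I0 = CLOSURE({[Y' → . Y]}), then GOTO on every symbol after a dot until no new states appear). It has 13 states:
  I0: { [D → . E ;], [D → . P], [E → . D], [P → . D D c], [P → . num ,], [Y → . ; ;], [Y → . E], [Y' → . Y] }  — shift
  I1: { [Y → ; . ;] }  — shift
  I2: { [D → . E ;], [D → . P], [E → . D], [E → D .], [P → . D D c], [P → . num ,], [P → D . D c] }  — shift, reduce
  I3: { [D → E . ;], [Y → E .] }  — shift, reduce
  I4: { [D → P .] }  — reduce
  I5: { [Y' → Y .] }  — accept
  I6: { [P → num . ,] }  — shift
  I7: { [P → num , .] }  — reduce
  I8: { [D → E ; .] }  — reduce
  I9: { [D → . E ;], [D → . P], [E → . D], [E → D .], [P → . D D c], [P → . num ,], [P → D . D c], [P → D D . c] }  — shift, reduce
  I10: { [D → E . ;] }  — shift
  I11: { [P → D D c .] }  — reduce
  I12: { [Y → ; ; .] }  — reduce

I2 contains reduce item [E → D .] and shift item [P → . num ,] — shift-reduce conflict.
I3 contains reduce item [Y → E .] and shift item [D → E . ;] — shift-reduce conflict.
I9 contains reduce item [E → D .] and shift items [P → D D . c], [P → . num ,] — shift-reduce conflict.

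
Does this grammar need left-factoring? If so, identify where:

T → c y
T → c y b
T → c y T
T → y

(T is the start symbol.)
Left-factoring is needed when two productions for the same non-terminal
share a common prefix on the right-hand side.

Productions for T:
  T → c y
  T → c y b
  T → c y T
  T → y

Found common prefix 'c y' in productions for T

Answer: Yes, T has productions with common prefix 'c y'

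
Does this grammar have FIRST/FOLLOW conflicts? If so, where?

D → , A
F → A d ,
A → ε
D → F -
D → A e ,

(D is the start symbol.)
No FIRST/FOLLOW conflicts.

A FIRST/FOLLOW conflict occurs when a non-terminal N has a nullable alternative N → β (β ⇒* ε) and another alternative N → α with FIRST(α) ∩ FOLLOW(N) ≠ ∅: on such a lookahead the parser cannot decide between expanding α and letting N vanish via β.

Nullable non-terminals: A.
A has a nullable alternative but only one production, so nothing to check.

D, F have no nullable alternative, so no FIRST/FOLLOW check is needed there.

No FIRST/FOLLOW conflicts found.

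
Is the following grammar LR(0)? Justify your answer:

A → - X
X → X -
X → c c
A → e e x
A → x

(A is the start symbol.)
No. Shift-reduce conflict between [A → - X .] and [X → X . -]

A grammar is LR(0) if no state in the canonical LR(0) collection has:
  - both a shift item (dot before a terminal) and a complete item (shift-reduce conflict), or
  - two or more complete items (reduce-reduce conflict; the accept item [A' → A .] counts as a complete item here).

Augment with A' → A and build the canonical LR(0) collection (I0 = CLOSURE({[A' → . A]}), then GOTO on every symbol after a dot until no new states appear). It has 11 states:
  I0: { [A → . - X], [A → . e e x], [A → . x], [A' → . A] }  — shift
  I1: { [A → - . X], [X → . X -], [X → . c c] }  — shift
  I2: { [A' → A .] }  — accept
  I3: { [A → e . e x] }  — shift
  I4: { [A → x .] }  — reduce
  I5: { [A → e e . x] }  — shift
  I6: { [A → e e x .] }  — reduce
  I7: { [A → - X .], [X → X . -] }  — shift, reduce
  I8: { [X → c . c] }  — shift
  I9: { [X → c c .] }  — reduce
  I10: { [X → X - .] }  — reduce

Conflict in state I7:
  Shift-reduce conflict between [A → - X .] and [X → X . -]
So the grammar is NOT LR(0).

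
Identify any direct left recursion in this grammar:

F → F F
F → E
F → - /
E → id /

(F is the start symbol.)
Yes, F is left-recursive

Direct left recursion occurs when N → N α for some non-terminal N (the right-hand side begins with the left-hand side itself).

F → F F: LEFT RECURSIVE (starts with F)
F → E: starts with E
F → - /: starts with '-'
E → id /: starts with id

The grammar has direct left recursion on: F.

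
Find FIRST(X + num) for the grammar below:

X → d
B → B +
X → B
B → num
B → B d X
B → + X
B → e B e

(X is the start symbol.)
{ '+', 'd', 'e', 'num' }

FIRST sets of the non-terminals involved (from the grammar, by fixed-point iteration):
  FIRST(X) = { '+', 'd', 'e', 'num' }

To compute FIRST(X + num), process the symbols left to right:
Symbol X is a non-terminal. Add FIRST(X) \ {ε} = { '+', 'd', 'e', 'num' }
X is not nullable (ε ∉ FIRST(X)), so stop here.
FIRST(X + num) = { '+', 'd', 'e', 'num' }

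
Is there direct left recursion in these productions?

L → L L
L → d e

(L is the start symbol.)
Yes, L is left-recursive

Direct left recursion occurs when N → N α for some non-terminal N (the right-hand side begins with the left-hand side itself).

L → L L: LEFT RECURSIVE (starts with L)
L → d e: starts with d

The grammar has direct left recursion on: L.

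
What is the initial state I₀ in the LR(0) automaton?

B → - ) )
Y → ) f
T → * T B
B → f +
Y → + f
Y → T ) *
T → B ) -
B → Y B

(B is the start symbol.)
{ [B → . - ) )], [B → . Y B], [B → . f +], [B' → . B], [T → . * T B], [T → . B ) -], [Y → . ) f], [Y → . + f], [Y → . T ) *] }

First, augment the grammar with B' → B
I₀ = CLOSURE({ [B' → . B] }):
  [B' → . B] has the dot before B: add [B → . - ) )], [B → . f +], [B → . Y B]
  [B → . Y B] has the dot before Y: add [Y → . ) f], [Y → . + f], [Y → . T ) *]
  [Y → . T ) *] has the dot before T: add [T → . * T B], [T → . B ) -]
No further items can be added.

I₀ = { [B → . - ) )], [B → . Y B], [B → . f +], [B' → . B], [T → . * T B], [T → . B ) -], [Y → . ) f], [Y → . + f], [Y → . T ) *] }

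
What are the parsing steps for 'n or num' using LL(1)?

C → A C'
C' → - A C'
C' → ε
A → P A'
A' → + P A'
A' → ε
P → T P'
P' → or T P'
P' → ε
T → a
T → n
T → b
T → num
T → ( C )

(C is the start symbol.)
Stack is shown with the top on the left.

Stack            Input       Action
-----------------------------------
C $              n or num $  output C → A C'
A C' $           n or num $  output A → P A'
P A' C' $        n or num $  output P → T P'
T P' A' C' $     n or num $  output T → n
n P' A' C' $     n or num $  match 'n'
P' A' C' $       or num $    output P' → or T P'
or T P' A' C' $  or num $    match 'or'
T P' A' C' $     num $       output T → num
num P' A' C' $   num $       match 'num'
P' A' C' $       $           output P' → ε
A' C' $          $           output A' → ε
C' $             $           output C' → ε
$                $           accept

The string is accepted.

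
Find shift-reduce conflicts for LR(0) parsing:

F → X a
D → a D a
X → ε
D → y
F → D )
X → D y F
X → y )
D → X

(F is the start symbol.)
Augment with F' → F and build the canonical LR(0) collection (I0 = CLOSURE({[F' → . F]}), then GOTO on every symbol after a dot until no new states appear). It has 14 states:
  I0: { [D → . X], [D → . a D a], [D → . y], [F → . D )], [F → . X a], [F' → . F], [X → . D y F], [X → . y )], [X → .] }  — shift, reduce
  I1: { [F → D . )], [X → D . y F] }  — shift
  I2: { [F' → F .] }  — accept
  I3: { [D → X .], [F → X . a] }  — shift, reduce
  I4: { [D → . X], [D → . a D a], [D → . y], [D → a . D a], [X → . D y F], [X → . y )], [X → .] }  — shift, reduce
  I5: { [D → y .], [X → y . )] }  — shift, reduce
  I6: { [X → y ) .] }  — reduce
  I7: { [D → a D . a], [X → D . y F] }  — shift
  I8: { [D → X .] }  — reduce
  I9: { [D → a D a .] }  — reduce
  I10: { [D → . X], [D → . a D a], [D → . y], [F → . D )], [F → . X a], [X → . D y F], [X → . y )], [X → .], [X → D y . F] }  — shift, reduce
  I11: { [X → D y F .] }  — reduce
  I12: { [F → X a .] }  — reduce
  I13: { [F → D ) .] }  — reduce

I0 contains reduce item [X → .] and shift items [D → . a D a], [D → . y], [X → . y )] — shift-reduce conflict.
I3 contains reduce item [D → X .] and shift item [F → X . a] — shift-reduce conflict.
I4 contains reduce item [X → .] and shift items [D → . a D a], [D → . y], [X → . y )] — shift-reduce conflict.
I5 contains reduce item [D → y .] and shift item [X → y . )] — shift-reduce conflict.
I10 contains reduce item [X → .] and shift items [D → . a D a], [D → . y], [X → . y )] — shift-reduce conflict.

Answer: Yes — I0: [X → .] vs [D → . a D a]; I3: [D → X .] vs [F → X . a]; I4: [X → .] vs [D → . a D a]; I5: [D → y .] vs [X → y . )]; I10: [X → .] vs [D → . a D a]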